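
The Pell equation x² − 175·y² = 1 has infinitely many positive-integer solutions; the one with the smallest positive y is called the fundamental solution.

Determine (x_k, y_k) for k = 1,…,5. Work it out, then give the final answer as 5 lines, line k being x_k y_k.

d=175: √d = [13; 4,2,1,2,4,26] (ℓ=6, even), read p_5/q_5
step 0: (13, 1)  from 13·(1,0) + (0,1)
step 1: (53, 4)  from 4·(13,1) + (1,0)
…
step 4: (463, 35)  from 2·(172,13) + (119,9)
step 5: (2024, 153)  from 4·(463,35) + (172,13)
→ (2024, 153).  Check: 2024²=4096576, 175·153²=4096575, difference 1.
k=2:  x_2 = 2024·2024+175·153·153 = 8193151,  y_2 = 2024·153+153·2024 = 619344
k=3:  x_3 = 2024·8193151+175·153·619344 = 33165873224,  y_3 = 2024·619344+153·8193151 = 2507104359
k=4:  x_4 = 2024·33165873224+175·153·2507104359 = 134255446617601,  y_4 = 2024·2507104359+153·33165873224 = 10148757825888
k=5:  x_5 = 2024·134255446617601+175·153·10148757825888 = 543466014742175624,  y_5 = 2024·10148757825888+153·134255446617601 = 41082169172090265

2024 153
8193151 619344
33165873224 2507104359
134255446617601 10148757825888
543466014742175624 41082169172090265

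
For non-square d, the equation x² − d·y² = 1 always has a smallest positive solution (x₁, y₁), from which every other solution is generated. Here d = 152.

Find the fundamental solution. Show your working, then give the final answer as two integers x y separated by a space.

37 3

√152 = [12; 3,24, …], period ℓ=2 (even) → k=1
i=0: a=12 ⇒ p=12, q=1
i=1: a=3 ⇒ p=37, q=3
→ (37, 3).  Check: 37²=1369, 152·3²=1368, difference 1.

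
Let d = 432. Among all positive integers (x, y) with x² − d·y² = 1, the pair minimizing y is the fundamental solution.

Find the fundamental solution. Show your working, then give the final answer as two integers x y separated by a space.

d=432: √d = [20; 1,3,1,1,1,3,1,40] (ℓ=8, even), read p_7/q_7
a_0=20:  p_0=20·1+0=20,  q_0=20·0+1=1
…
a_2=3:  p_2=3·21+20=83,  q_2=3·1+1=4
a_3=1:  p_3=1·83+21=104,  q_3=1·4+1=5
a_4=1:  p_4=1·104+83=187,  q_4=1·5+4=9
…
a_6=3:  p_6=3·291+187=1060,  q_6=3·14+9=51
a_7=1:  p_7=1·1060+291=1351,  q_7=1·51+14=65
(x₁, y₁) = (1351, 65);  1351² − 432·65² = 1 ✓

1351 65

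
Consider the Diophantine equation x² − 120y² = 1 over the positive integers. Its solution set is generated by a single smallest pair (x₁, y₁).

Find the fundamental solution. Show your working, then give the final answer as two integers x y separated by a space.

11 1

√120 = [10; 1,20, …], period ℓ=2 (even) → k=1
k=0  a_k=10  p_k/q_k = 10/1
k=1  a_k=1  p_k/q_k = 11/1
fundamental: x₁=11, y₁=1  (since 121 − 120·1 = 1)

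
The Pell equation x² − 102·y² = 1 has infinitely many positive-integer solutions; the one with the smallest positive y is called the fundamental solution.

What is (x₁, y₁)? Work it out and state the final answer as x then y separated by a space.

101 10

d=102: √d = [10; 10,20] (ℓ=2, even), read p_1/q_1
step 0: (10, 1)  from 10·(1,0) + (0,1)
step 1: (101, 10)  from 10·(10,1) + (1,0)
→ (101, 10).  Check: 101²=10201, 102·10²=10200, difference 1.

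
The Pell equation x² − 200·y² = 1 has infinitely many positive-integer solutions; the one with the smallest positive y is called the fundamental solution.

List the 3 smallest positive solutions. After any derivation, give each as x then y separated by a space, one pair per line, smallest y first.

d=200: √d = [14; 7,28] (ℓ=2, even), read p_1/q_1
a_0=14:  p_0=14·1+0=14,  q_0=14·0+1=1
a_1=7:  p_1=7·14+1=99,  q_1=7·1+0=7
→ (99, 7).  Check: 99²=9801, 200·7²=9800, difference 1.
n=2: (99,7)∘(99,7) = (99·99+200·7·7, 99·7+7·99) = (19601,1386)
n=3: (19601,1386)∘(99,7) = (99·19601+200·7·1386, 99·1386+7·19601) = (3880899,274421)

99 7
19601 1386
3880899 274421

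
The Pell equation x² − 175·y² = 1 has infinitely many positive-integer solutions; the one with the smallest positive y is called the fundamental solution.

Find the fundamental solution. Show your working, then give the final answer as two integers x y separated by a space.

2024 153

d=175: √d = [13; 4,2,1,2,4,26] (ℓ=6, even), read p_5/q_5
i=0: a=13 ⇒ p=13, q=1
…
i=2: a=2 ⇒ p=119, q=9
…
i=4: a=2 ⇒ p=463, q=35
i=5: a=4 ⇒ p=2024, q=153
→ (2024, 153).  Check: 2024²=4096576, 175·153²=4096575, difference 1.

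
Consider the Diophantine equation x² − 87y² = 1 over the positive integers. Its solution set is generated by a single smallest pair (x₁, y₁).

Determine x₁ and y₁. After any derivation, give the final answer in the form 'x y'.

28 3

√87 → a₀=9, period (3,18); ℓ=2 even so k=1
i=0: a=9 ⇒ p=9, q=1
i=1: a=3 ⇒ p=28, q=3
→ (28, 3).  Check: 28²=784, 87·3²=783, difference 1.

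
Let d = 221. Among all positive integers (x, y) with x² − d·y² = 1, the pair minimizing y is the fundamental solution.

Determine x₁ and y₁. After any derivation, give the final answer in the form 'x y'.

√221 = [14; 1,6,2,6,1,28, …], period ℓ=6 (even) → k=5
k=0  a_k=14  p_k/q_k = 14/1
…
k=2  a_k=6  p_k/q_k = 104/7
k=3  a_k=2  p_k/q_k = 223/15
k=4  a_k=6  p_k/q_k = 1442/97
k=5  a_k=1  p_k/q_k = 1665/112
→ (1665, 112).  Check: 1665²=2772225, 221·112²=2772224, difference 1.

1665 112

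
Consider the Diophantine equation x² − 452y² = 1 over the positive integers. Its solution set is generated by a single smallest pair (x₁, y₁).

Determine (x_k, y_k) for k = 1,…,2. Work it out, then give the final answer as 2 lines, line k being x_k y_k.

1204353 56648
2900932297217 136448377488

[21; 3,1,5,3,10,3,5,1,3,42] for √452; ℓ=10 ⇒ convergent index 9
step 0: (21, 1)  from 21·(1,0) + (0,1)
step 1: (64, 3)  from 3·(21,1) + (1,0)
…
step 3: (489, 23)  from 5·(85,4) + (64,3)
…
step 8: (313483, 14745)  from 1·(263904,12413) + (49579,2332)
step 9: (1204353, 56648)  from 3·(313483,14745) + (263904,12413)
fundamental: x₁=1204353, y₁=56648  (since 1450466148609 − 452·3208995904 = 1)
(x_2, y_2) = (1204353·1204353 + 452·56648·56648, 1204353·56648 + 56648·1204353) = (2900932297217, 136448377488)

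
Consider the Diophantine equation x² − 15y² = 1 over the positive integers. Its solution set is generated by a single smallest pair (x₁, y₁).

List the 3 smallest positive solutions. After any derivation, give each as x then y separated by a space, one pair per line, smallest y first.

[3; 1,6] for √15; ℓ=2 ⇒ convergent index 1
k=0  a_k=3  p_k/q_k = 3/1
k=1  a_k=1  p_k/q_k = 4/1
→ (4, 1).  Check: 4²=16, 15·1²=15, difference 1.
(4+1√15)^2 = 31 + 8√15
(4+1√15)^3 = 244 + 63√15

4 1
31 8
244 63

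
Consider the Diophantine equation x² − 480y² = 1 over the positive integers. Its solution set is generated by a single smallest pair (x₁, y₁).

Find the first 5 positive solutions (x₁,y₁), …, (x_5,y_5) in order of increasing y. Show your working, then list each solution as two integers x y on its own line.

[21; 1,9,1,42] for √480; ℓ=4 ⇒ convergent index 3
a_0=21:  p_0=21·1+0=21,  q_0=21·0+1=1
…
a_2=9:  p_2=9·22+21=219,  q_2=9·1+1=10
a_3=1:  p_3=1·219+22=241,  q_3=1·10+1=11
fundamental: x₁=241, y₁=11  (since 58081 − 480·121 = 1)
k=2:  x_2 = 241·241+480·11·11 = 116161,  y_2 = 241·11+11·241 = 5302
k=3:  x_3 = 241·116161+480·11·5302 = 55989361,  y_3 = 241·5302+11·116161 = 2555553
k=4:  x_4 = 241·55989361+480·11·2555553 = 26986755841,  y_4 = 241·2555553+11·55989361 = 1231771244
k=5:  x_5 = 241·26986755841+480·11·1231771244 = 13007560326001,  y_5 = 241·1231771244+11·26986755841 = 593711184055

241 11
116161 5302
55989361 2555553
26986755841 1231771244
13007560326001 593711184055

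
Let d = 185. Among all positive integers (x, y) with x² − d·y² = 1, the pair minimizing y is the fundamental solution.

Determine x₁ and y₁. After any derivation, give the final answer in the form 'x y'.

9249 680

√185 → a₀=13, period (1,1,1,1,26); ℓ=5 odd so k=9
k=0  a_k=13  p_k/q_k = 13/1
…
k=2  a_k=1  p_k/q_k = 27/2
…
k=4  a_k=1  p_k/q_k = 68/5
…
k=6  a_k=1  p_k/q_k = 1877/138
k=7  a_k=1  p_k/q_k = 3686/271
k=8  a_k=1  p_k/q_k = 5563/409
k=9  a_k=1  p_k/q_k = 9249/680
(x₁, y₁) = (9249, 680);  9249² − 185·680² = 1 ✓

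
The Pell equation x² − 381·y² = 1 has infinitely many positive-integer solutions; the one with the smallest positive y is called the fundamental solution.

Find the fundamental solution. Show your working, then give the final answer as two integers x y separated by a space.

d=381: √d = [19; 1,1,12,1,1,38] (ℓ=6, even), read p_5/q_5
step 0: (19, 1)  from 19·(1,0) + (0,1)
step 1: (20, 1)  from 1·(19,1) + (1,0)
step 2: (39, 2)  from 1·(20,1) + (19,1)
step 3: (488, 25)  from 12·(39,2) + (20,1)
step 4: (527, 27)  from 1·(488,25) + (39,2)
step 5: (1015, 52)  from 1·(527,27) + (488,25)
→ (1015, 52).  Check: 1015²=1030225, 381·52²=1030224, difference 1.

1015 52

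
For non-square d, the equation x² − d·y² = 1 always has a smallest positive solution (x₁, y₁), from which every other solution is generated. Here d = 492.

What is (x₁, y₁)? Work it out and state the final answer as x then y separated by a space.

29767 1342

√492 = [22; 5,1,1,10,1,1,5,44, …], period ℓ=8 (even) → k=7
i=0: a=22 ⇒ p=22, q=1
i=1: a=5 ⇒ p=111, q=5
i=2: a=1 ⇒ p=133, q=6
i=3: a=1 ⇒ p=244, q=11
…
i=5: a=1 ⇒ p=2817, q=127
i=6: a=1 ⇒ p=5390, q=243
i=7: a=5 ⇒ p=29767, q=1342
(x₁, y₁) = (29767, 1342);  29767² − 492·1342² = 1 ✓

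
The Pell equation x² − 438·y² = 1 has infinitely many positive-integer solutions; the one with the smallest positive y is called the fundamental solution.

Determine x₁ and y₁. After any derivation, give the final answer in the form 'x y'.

293 14

[20; 1,12,1,40] for √438; ℓ=4 ⇒ convergent index 3
k=0  a_k=20  p_k/q_k = 20/1
k=1  a_k=1  p_k/q_k = 21/1
k=2  a_k=12  p_k/q_k = 272/13
k=3  a_k=1  p_k/q_k = 293/14
fundamental: x₁=293, y₁=14  (since 85849 − 438·196 = 1)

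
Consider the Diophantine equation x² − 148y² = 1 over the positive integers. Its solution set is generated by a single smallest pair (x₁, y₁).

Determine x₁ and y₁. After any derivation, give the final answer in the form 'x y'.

√148 = [12; 6,24, …], period ℓ=2 (even) → k=1
k=0  a_k=12  p_k/q_k = 12/1
k=1  a_k=6  p_k/q_k = 73/6
(x₁, y₁) = (73, 6);  73² − 148·6² = 1 ✓

73 6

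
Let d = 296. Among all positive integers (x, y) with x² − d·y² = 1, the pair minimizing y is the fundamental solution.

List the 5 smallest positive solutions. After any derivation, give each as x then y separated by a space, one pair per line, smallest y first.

3699 215
27365201 1590570
202447753299 11767036645
1497708451540801 87052535509140
11080046922051092499 644014645929581075

√296 → a₀=17, period (4,1,7,1,4,34); ℓ=6 even so k=5
k=0  a_k=17  p_k/q_k = 17/1
…
k=4  a_k=1  p_k/q_k = 757/44
k=5  a_k=4  p_k/q_k = 3699/215
fundamental: x₁=3699, y₁=215  (since 13682601 − 296·46225 = 1)
(x_2, y_2) = (3699·3699 + 296·215·215, 3699·215 + 215·3699) = (27365201, 1590570)
(x_3, y_3) = (3699·27365201 + 296·215·1590570, 3699·1590570 + 215·27365201) = (202447753299, 11767036645)
(x_4, y_4) = (3699·202447753299 + 296·215·11767036645, 3699·11767036645 + 215·202447753299) = (1497708451540801, 87052535509140)
(x_5, y_5) = (3699·1497708451540801 + 296·215·87052535509140, 3699·87052535509140 + 215·1497708451540801) = (11080046922051092499, 644014645929581075)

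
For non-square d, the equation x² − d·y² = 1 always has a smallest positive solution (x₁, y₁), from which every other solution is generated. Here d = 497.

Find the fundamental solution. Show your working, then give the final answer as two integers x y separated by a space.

√497 → a₀=22, period (3,2,2,5,6,5,2,2,3,44); ℓ=10 even so k=9
k=0  a_k=22  p_k/q_k = 22/1
k=1  a_k=3  p_k/q_k = 67/3
k=2  a_k=2  p_k/q_k = 156/7
…
k=4  a_k=5  p_k/q_k = 2051/92
k=5  a_k=6  p_k/q_k = 12685/569
k=6  a_k=5  p_k/q_k = 65476/2937
…
k=8  a_k=2  p_k/q_k = 352750/15823
k=9  a_k=3  p_k/q_k = 1201887/53912
(x₁, y₁) = (1201887, 53912);  1201887² − 497·53912² = 1 ✓

1201887 53912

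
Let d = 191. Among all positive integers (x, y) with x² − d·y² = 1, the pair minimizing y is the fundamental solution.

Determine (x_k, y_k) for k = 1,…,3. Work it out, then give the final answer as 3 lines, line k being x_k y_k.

8994000 650783
161784071999999 11706284604000
2910171887135973018000 210572647456751349217

√191 = [13; 1,4,1,1,3,…,4,1,26, …], period ℓ=16 (even) → k=15
k=0  a_k=13  p_k/q_k = 13/1
…
k=2  a_k=4  p_k/q_k = 69/5
…
k=4  a_k=1  p_k/q_k = 152/11
k=5  a_k=3  p_k/q_k = 539/39
k=6  a_k=2  p_k/q_k = 1230/89
k=7  a_k=2  p_k/q_k = 2999/217
k=8  a_k=13  p_k/q_k = 40217/2910
…
k=10  a_k=2  p_k/q_k = 207083/14984
…
k=12  a_k=1  p_k/q_k = 911765/65973
k=13  a_k=1  p_k/q_k = 1616447/116962
k=14  a_k=4  p_k/q_k = 7377553/533821
k=15  a_k=1  p_k/q_k = 8994000/650783
(x₁, y₁) = (8994000, 650783);  8994000² − 191·650783² = 1 ✓
(x_2, y_2) = (8994000·8994000 + 191·650783·650783, 8994000·650783 + 650783·8994000) = (161784071999999, 11706284604000)
(x_3, y_3) = (8994000·161784071999999 + 191·650783·11706284604000, 8994000·11706284604000 + 650783·161784071999999) = (2910171887135973018000, 210572647456751349217)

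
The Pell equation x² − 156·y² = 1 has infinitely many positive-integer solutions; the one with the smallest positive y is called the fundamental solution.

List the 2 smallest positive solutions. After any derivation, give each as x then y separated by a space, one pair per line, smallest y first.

25 2
1249 100

d=156: √d = [12; 2,24] (ℓ=2, even), read p_1/q_1
k=0  a_k=12  p_k/q_k = 12/1
k=1  a_k=2  p_k/q_k = 25/2
(x₁, y₁) = (25, 2);  25² − 156·2² = 1 ✓
(25+2√156)^2 = 1249 + 100√156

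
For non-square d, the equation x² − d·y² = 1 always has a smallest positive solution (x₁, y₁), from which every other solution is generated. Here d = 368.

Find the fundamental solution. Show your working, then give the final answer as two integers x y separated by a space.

√368 = [19; 5,2,5,38, …], period ℓ=4 (even) → k=3
a_0=19:  p_0=19·1+0=19,  q_0=19·0+1=1
a_1=5:  p_1=5·19+1=96,  q_1=5·1+0=5
a_2=2:  p_2=2·96+19=211,  q_2=2·5+1=11
a_3=5:  p_3=5·211+96=1151,  q_3=5·11+5=60
fundamental: x₁=1151, y₁=60  (since 1324801 − 368·3600 = 1)

1151 60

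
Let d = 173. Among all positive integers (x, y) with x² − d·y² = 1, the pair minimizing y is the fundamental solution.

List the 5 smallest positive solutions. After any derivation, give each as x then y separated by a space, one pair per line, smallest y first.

2499849 190060
12498490045601 950242601880
62488675684008728649 4750926036134042180
312424506839974574118902401 23753195401006348176659760
1562028181998744709597444087746249 118758803540015886040113314710300

[13; 6,1,1,6,26] for √173; ℓ=5 ⇒ convergent index 9
step 0: (13, 1)  from 13·(1,0) + (0,1)
step 1: (79, 6)  from 6·(13,1) + (1,0)
…
step 3: (171, 13)  from 1·(92,7) + (79,6)
step 4: (1118, 85)  from 6·(171,13) + (92,7)
…
step 6: (176552, 13423)  from 6·(29239,2223) + (1118,85)
…
step 8: (382343, 29069)  from 1·(205791,15646) + (176552,13423)
step 9: (2499849, 190060)  from 6·(382343,29069) + (205791,15646)
fundamental: x₁=2499849, y₁=190060  (since 6249245022801 − 173·36122803600 = 1)
(2499849+190060√173)^2 = 12498490045601 + 950242601880√173
(2499849+190060√173)^3 = 62488675684008728649 + 4750926036134042180√173
(2499849+190060√173)^4 = 312424506839974574118902401 + 23753195401006348176659760√173
(2499849+190060√173)^5 = 1562028181998744709597444087746249 + 118758803540015886040113314710300√173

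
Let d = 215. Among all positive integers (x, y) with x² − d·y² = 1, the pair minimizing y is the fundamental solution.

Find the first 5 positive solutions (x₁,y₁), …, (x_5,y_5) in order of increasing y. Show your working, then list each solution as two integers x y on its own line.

44 3
3871 264
340604 23229
29969281 2043888
2636956124 179838915

d=215: √d = [14; 1,1,1,28] (ℓ=4, even), read p_3/q_3
k=0  a_k=14  p_k/q_k = 14/1
…
k=2  a_k=1  p_k/q_k = 29/2
k=3  a_k=1  p_k/q_k = 44/3
→ (44, 3).  Check: 44²=1936, 215·3²=1935, difference 1.
(x_2, y_2) = (44·44 + 215·3·3, 44·3 + 3·44) = (3871, 264)
(x_3, y_3) = (44·3871 + 215·3·264, 44·264 + 3·3871) = (340604, 23229)
(x_4, y_4) = (44·340604 + 215·3·23229, 44·23229 + 3·340604) = (29969281, 2043888)
(x_5, y_5) = (44·29969281 + 215·3·2043888, 44·2043888 + 3·29969281) = (2636956124, 179838915)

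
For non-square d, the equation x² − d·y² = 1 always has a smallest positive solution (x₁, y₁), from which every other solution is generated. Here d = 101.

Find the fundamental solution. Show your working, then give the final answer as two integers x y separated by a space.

201 20

√101 → a₀=10, period (20); ℓ=1 odd so k=1
step 0: (10, 1)  from 10·(1,0) + (0,1)
step 1: (201, 20)  from 20·(10,1) + (1,0)
(x₁, y₁) = (201, 20);  201² − 101·20² = 1 ✓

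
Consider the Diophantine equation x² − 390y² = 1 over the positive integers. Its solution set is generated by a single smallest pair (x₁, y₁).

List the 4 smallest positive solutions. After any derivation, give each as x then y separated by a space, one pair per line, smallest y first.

79 4
12481 632
1971919 99852
311550721 15775984

d=390: √d = [19; 1,2,1,38] (ℓ=4, even), read p_3/q_3
k=0  a_k=19  p_k/q_k = 19/1
k=1  a_k=1  p_k/q_k = 20/1
k=2  a_k=2  p_k/q_k = 59/3
k=3  a_k=1  p_k/q_k = 79/4
fundamental: x₁=79, y₁=4  (since 6241 − 390·16 = 1)
n=2: (79,4)∘(79,4) = (79·79+390·4·4, 79·4+4·79) = (12481,632)
n=3: (12481,632)∘(79,4) = (79·12481+390·4·632, 79·632+4·12481) = (1971919,99852)
n=4: (1971919,99852)∘(79,4) = (79·1971919+390·4·99852, 79·99852+4·1971919) = (311550721,15775984)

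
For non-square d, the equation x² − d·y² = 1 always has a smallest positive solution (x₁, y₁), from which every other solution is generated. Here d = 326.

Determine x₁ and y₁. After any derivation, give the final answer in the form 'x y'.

√326 → a₀=18, period (18,36); ℓ=2 even so k=1
k=0  a_k=18  p_k/q_k = 18/1
k=1  a_k=18  p_k/q_k = 325/18
fundamental: x₁=325, y₁=18  (since 105625 − 326·324 = 1)

325 18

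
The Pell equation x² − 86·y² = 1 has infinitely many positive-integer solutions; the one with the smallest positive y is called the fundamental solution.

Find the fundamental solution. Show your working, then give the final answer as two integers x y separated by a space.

10405 1122

√86 → a₀=9, period (3,1,1,1,8,1,1,1,3,18); ℓ=10 even so k=9
k=0  a_k=9  p_k/q_k = 9/1
k=1  a_k=3  p_k/q_k = 28/3
…
k=3  a_k=1  p_k/q_k = 65/7
k=4  a_k=1  p_k/q_k = 102/11
…
k=6  a_k=1  p_k/q_k = 983/106
…
k=8  a_k=1  p_k/q_k = 2847/307
k=9  a_k=3  p_k/q_k = 10405/1122
fundamental: x₁=10405, y₁=1122  (since 108264025 − 86·1258884 = 1)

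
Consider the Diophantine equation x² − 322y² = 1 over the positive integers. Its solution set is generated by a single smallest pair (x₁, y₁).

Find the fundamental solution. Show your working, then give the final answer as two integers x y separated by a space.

323 18

√322 → a₀=17, period (1,16,1,34); ℓ=4 even so k=3
k=0  a_k=17  p_k/q_k = 17/1
k=1  a_k=1  p_k/q_k = 18/1
k=2  a_k=16  p_k/q_k = 305/17
k=3  a_k=1  p_k/q_k = 323/18
fundamental: x₁=323, y₁=18  (since 104329 − 322·324 = 1)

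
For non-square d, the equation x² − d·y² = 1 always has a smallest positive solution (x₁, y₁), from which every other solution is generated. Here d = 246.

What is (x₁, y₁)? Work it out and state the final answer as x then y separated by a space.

88805 5662

d=246: √d = [15; 1,2,5,1,14,1,5,2,1,30] (ℓ=10, even), read p_9/q_9
step 0: (15, 1)  from 15·(1,0) + (0,1)
step 1: (16, 1)  from 1·(15,1) + (1,0)
…
step 3: (251, 16)  from 5·(47,3) + (16,1)
…
step 7: (28028, 1787)  from 5·(4721,301) + (4423,282)
step 8: (60777, 3875)  from 2·(28028,1787) + (4721,301)
step 9: (88805, 5662)  from 1·(60777,3875) + (28028,1787)
→ (88805, 5662).  Check: 88805²=7886328025, 246·5662²=7886328024, difference 1.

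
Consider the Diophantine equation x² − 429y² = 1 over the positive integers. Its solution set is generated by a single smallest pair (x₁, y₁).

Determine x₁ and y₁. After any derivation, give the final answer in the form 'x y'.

√429 → a₀=20, period (1,2,2,9,1,12,1,9,2,2,1,40); ℓ=12 even so k=11
step 0: (20, 1)  from 20·(1,0) + (0,1)
step 1: (21, 1)  from 1·(20,1) + (1,0)
step 2: (62, 3)  from 2·(21,1) + (20,1)
step 3: (145, 7)  from 2·(62,3) + (21,1)
step 4: (1367, 66)  from 9·(145,7) + (62,3)
…
step 7: (21023, 1015)  from 1·(19511,942) + (1512,73)
step 8: (208718, 10077)  from 9·(21023,1015) + (19511,942)
…
step 10: (1085636, 52415)  from 2·(438459,21169) + (208718,10077)
step 11: (1524095, 73584)  from 1·(1085636,52415) + (438459,21169)
(x₁, y₁) = (1524095, 73584);  1524095² − 429·73584² = 1 ✓

1524095 73584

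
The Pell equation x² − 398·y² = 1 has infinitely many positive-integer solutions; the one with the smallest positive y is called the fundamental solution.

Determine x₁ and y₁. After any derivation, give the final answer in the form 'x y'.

399 20

√398 → a₀=19, period (1,18,1,38); ℓ=4 even so k=3
a_0=19:  p_0=19·1+0=19,  q_0=19·0+1=1
a_1=1:  p_1=1·19+1=20,  q_1=1·1+0=1
a_2=18:  p_2=18·20+19=379,  q_2=18·1+1=19
a_3=1:  p_3=1·379+20=399,  q_3=1·19+1=20
fundamental: x₁=399, y₁=20  (since 159201 − 398·400 = 1)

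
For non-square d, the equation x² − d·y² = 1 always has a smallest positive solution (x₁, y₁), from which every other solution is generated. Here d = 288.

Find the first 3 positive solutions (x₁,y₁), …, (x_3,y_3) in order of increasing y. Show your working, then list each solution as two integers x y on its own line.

d=288: √d = [16; 1,32] (ℓ=2, even), read p_1/q_1
k=0  a_k=16  p_k/q_k = 16/1
k=1  a_k=1  p_k/q_k = 17/1
(x₁, y₁) = (17, 1);  17² − 288·1² = 1 ✓
(x_2, y_2) = (17·17 + 288·1·1, 17·1 + 1·17) = (577, 34)
(x_3, y_3) = (17·577 + 288·1·34, 17·34 + 1·577) = (19601, 1155)

17 1
577 34
19601 1155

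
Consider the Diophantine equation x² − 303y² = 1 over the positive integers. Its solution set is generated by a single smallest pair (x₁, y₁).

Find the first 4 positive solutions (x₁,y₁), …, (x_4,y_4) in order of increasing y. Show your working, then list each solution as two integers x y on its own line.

√303 → a₀=17, period (2,2,5,2,2,34); ℓ=6 even so k=5
k=0  a_k=17  p_k/q_k = 17/1
k=1  a_k=2  p_k/q_k = 35/2
…
k=4  a_k=2  p_k/q_k = 1027/59
k=5  a_k=2  p_k/q_k = 2524/145
(x₁, y₁) = (2524, 145);  2524² − 303·145² = 1 ✓
n=2: (2524,145)∘(2524,145) = (2524·2524+303·145·145, 2524·145+145·2524) = (12741151,731960)
n=3: (12741151,731960)∘(2524,145) = (2524·12741151+303·145·731960, 2524·731960+145·12741151) = (64317327724,3694933935)
n=4: (64317327724,3694933935)∘(2524,145) = (2524·64317327724+303·145·3694933935, 2524·3694933935+145·64317327724) = (324673857609601,18652025771920)

2524 145
12741151 731960
64317327724 3694933935
324673857609601 18652025771920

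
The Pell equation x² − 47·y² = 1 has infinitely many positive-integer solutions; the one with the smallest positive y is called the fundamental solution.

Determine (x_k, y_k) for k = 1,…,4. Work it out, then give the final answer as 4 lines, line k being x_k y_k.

48 7
4607 672
442224 64505
42448897 6191808

[6; 1,5,1,12] for √47; ℓ=4 ⇒ convergent index 3
k=0  a_k=6  p_k/q_k = 6/1
…
k=2  a_k=5  p_k/q_k = 41/6
k=3  a_k=1  p_k/q_k = 48/7
(x₁, y₁) = (48, 7);  48² − 47·7² = 1 ✓
(48+7√47)^2 = 4607 + 672√47
(48+7√47)^3 = 442224 + 64505√47
(48+7√47)^4 = 42448897 + 6191808√47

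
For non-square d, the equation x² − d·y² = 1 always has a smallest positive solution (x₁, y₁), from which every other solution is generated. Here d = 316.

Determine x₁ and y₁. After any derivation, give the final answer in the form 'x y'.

√316 → a₀=17, period (1,3,2,8,2,3,1,34); ℓ=8 even so k=7
k=0  a_k=17  p_k/q_k = 17/1
…
k=2  a_k=3  p_k/q_k = 71/4
k=3  a_k=2  p_k/q_k = 160/9
…
k=6  a_k=3  p_k/q_k = 9937/559
k=7  a_k=1  p_k/q_k = 12799/720
→ (12799, 720).  Check: 12799²=163814401, 316·720²=163814400, difference 1.

12799 720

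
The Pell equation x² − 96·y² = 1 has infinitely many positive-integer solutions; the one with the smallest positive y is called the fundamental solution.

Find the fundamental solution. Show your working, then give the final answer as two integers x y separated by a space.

√96 = [9; 1,3,1,18, …], period ℓ=4 (even) → k=3
k=0  a_k=9  p_k/q_k = 9/1
k=1  a_k=1  p_k/q_k = 10/1
k=2  a_k=3  p_k/q_k = 39/4
k=3  a_k=1  p_k/q_k = 49/5
(x₁, y₁) = (49, 5);  49² − 96·5² = 1 ✓

49 5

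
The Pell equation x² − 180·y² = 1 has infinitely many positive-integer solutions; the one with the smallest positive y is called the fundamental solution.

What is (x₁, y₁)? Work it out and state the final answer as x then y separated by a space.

[13; 2,2,2,26] for √180; ℓ=4 ⇒ convergent index 3
step 0: (13, 1)  from 13·(1,0) + (0,1)
…
step 2: (67, 5)  from 2·(27,2) + (13,1)
step 3: (161, 12)  from 2·(67,5) + (27,2)
(x₁, y₁) = (161, 12);  161² − 180·12² = 1 ✓

161 12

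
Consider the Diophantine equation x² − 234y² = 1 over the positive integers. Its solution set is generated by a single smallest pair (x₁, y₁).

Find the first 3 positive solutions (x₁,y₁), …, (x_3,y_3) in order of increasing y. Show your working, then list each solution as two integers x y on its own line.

5201 340
54100801 3536680
562756526801 36788545020

d=234: √d = [15; 3,2,1,2,1,2,3,30] (ℓ=8, even), read p_7/q_7
i=0: a=15 ⇒ p=15, q=1
i=1: a=3 ⇒ p=46, q=3
…
i=6: a=2 ⇒ p=1545, q=101
i=7: a=3 ⇒ p=5201, q=340
fundamental: x₁=5201, y₁=340  (since 27050401 − 234·115600 = 1)
n=2: (5201,340)∘(5201,340) = (5201·5201+234·340·340, 5201·340+340·5201) = (54100801,3536680)
n=3: (54100801,3536680)∘(5201,340) = (5201·54100801+234·340·3536680, 5201·3536680+340·54100801) = (562756526801,36788545020)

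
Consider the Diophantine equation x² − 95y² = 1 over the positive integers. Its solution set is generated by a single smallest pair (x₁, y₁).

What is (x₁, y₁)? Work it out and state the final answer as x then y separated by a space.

[9; 1,2,1,18] for √95; ℓ=4 ⇒ convergent index 3
k=0  a_k=9  p_k/q_k = 9/1
k=1  a_k=1  p_k/q_k = 10/1
k=2  a_k=2  p_k/q_k = 29/3
k=3  a_k=1  p_k/q_k = 39/4
fundamental: x₁=39, y₁=4  (since 1521 − 95·16 = 1)

39 4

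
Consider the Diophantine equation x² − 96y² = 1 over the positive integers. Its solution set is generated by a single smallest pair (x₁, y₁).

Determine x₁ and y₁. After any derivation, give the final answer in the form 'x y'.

√96 → a₀=9, period (1,3,1,18); ℓ=4 even so k=3
a_0=9:  p_0=9·1+0=9,  q_0=9·0+1=1
…
a_2=3:  p_2=3·10+9=39,  q_2=3·1+1=4
a_3=1:  p_3=1·39+10=49,  q_3=1·4+1=5
(x₁, y₁) = (49, 5);  49² − 96·5² = 1 ✓

49 5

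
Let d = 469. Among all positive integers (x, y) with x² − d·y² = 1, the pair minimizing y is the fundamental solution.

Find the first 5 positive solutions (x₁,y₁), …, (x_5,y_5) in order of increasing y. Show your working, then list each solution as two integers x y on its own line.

137215 6336
37655912449 1738788480
10333912053241855 477175722560064
2835935484733506355201 130951333540419575040
778265775065082237004568575 35936974463020168255667136

[21; 1,1,1,10,6,10,1,1,1,42] for √469; ℓ=10 ⇒ convergent index 9
a_0=21:  p_0=21·1+0=21,  q_0=21·0+1=1
…
a_2=1:  p_2=1·22+21=43,  q_2=1·1+1=2
…
a_4=10:  p_4=10·65+43=693,  q_4=10·3+2=32
…
a_6=10:  p_6=10·4223+693=42923,  q_6=10·195+32=1982
a_7=1:  p_7=1·42923+4223=47146,  q_7=1·1982+195=2177
a_8=1:  p_8=1·47146+42923=90069,  q_8=1·2177+1982=4159
a_9=1:  p_9=1·90069+47146=137215,  q_9=1·4159+2177=6336
fundamental: x₁=137215, y₁=6336  (since 18827956225 − 469·40144896 = 1)
(x_2, y_2) = (137215·137215 + 469·6336·6336, 137215·6336 + 6336·137215) = (37655912449, 1738788480)
(x_3, y_3) = (137215·37655912449 + 469·6336·1738788480, 137215·1738788480 + 6336·37655912449) = (10333912053241855, 477175722560064)
(x_4, y_4) = (137215·10333912053241855 + 469·6336·477175722560064, 137215·477175722560064 + 6336·10333912053241855) = (2835935484733506355201, 130951333540419575040)
(x_5, y_5) = (137215·2835935484733506355201 + 469·6336·130951333540419575040, 137215·130951333540419575040 + 6336·2835935484733506355201) = (778265775065082237004568575, 35936974463020168255667136)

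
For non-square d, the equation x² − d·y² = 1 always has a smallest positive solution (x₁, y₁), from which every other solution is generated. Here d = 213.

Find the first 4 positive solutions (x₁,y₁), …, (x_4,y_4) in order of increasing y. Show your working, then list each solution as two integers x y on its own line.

d=213: √d = [14; 1,1,2,6,1,8,1,6,2,1,1,28] (ℓ=12, even), read p_11/q_11
k=0  a_k=14  p_k/q_k = 14/1
k=1  a_k=1  p_k/q_k = 15/1
k=2  a_k=1  p_k/q_k = 29/2
…
k=4  a_k=6  p_k/q_k = 467/32
…
k=6  a_k=8  p_k/q_k = 4787/328
…
k=8  a_k=6  p_k/q_k = 36749/2518
k=9  a_k=2  p_k/q_k = 78825/5401
k=10  a_k=1  p_k/q_k = 115574/7919
k=11  a_k=1  p_k/q_k = 194399/13320
→ (194399, 13320).  Check: 194399²=37790971201, 213·13320²=37790971200, difference 1.
k=2:  x_2 = 194399·194399+213·13320·13320 = 75581942401,  y_2 = 194399·13320+13320·194399 = 5178789360
k=3:  x_3 = 194399·75581942401+213·13320·5178789360 = 29386108041429599,  y_3 = 194399·5178789360+13320·75581942401 = 2013502945575960
k=4:  x_4 = 194399·29386108041429599+213·13320·2013502945575960 = 11425260034216163289601,  y_4 = 194399·2013502945575960+13320·29386108041429599 = 782845918228863306720

194399 13320
75581942401 5178789360
29386108041429599 2013502945575960
11425260034216163289601 782845918228863306720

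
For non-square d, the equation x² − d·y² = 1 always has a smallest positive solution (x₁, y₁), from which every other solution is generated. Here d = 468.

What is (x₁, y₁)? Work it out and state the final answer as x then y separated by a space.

[21; 1,1,1,2,1,1,1,42] for √468; ℓ=8 ⇒ convergent index 7
a_0=21:  p_0=21·1+0=21,  q_0=21·0+1=1
…
a_2=1:  p_2=1·22+21=43,  q_2=1·1+1=2
…
a_5=1:  p_5=1·173+65=238,  q_5=1·8+3=11
a_6=1:  p_6=1·238+173=411,  q_6=1·11+8=19
a_7=1:  p_7=1·411+238=649,  q_7=1·19+11=30
(x₁, y₁) = (649, 30);  649² − 468·30² = 1 ✓

649 30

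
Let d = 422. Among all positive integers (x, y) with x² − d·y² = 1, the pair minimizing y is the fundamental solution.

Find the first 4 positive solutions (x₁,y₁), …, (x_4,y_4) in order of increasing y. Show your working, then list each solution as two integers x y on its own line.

7022501 341850
98631040590001 4801283933700
1385273162348638202501 67434042451384025550
19456164335732849620362360001 947111261097768740333867400

√422 = [20; 1,1,5,2,1,…,1,1,40, …], period ℓ=14 (even) → k=13
i=0: a=20 ⇒ p=20, q=1
…
i=2: a=1 ⇒ p=41, q=2
i=3: a=5 ⇒ p=226, q=11
i=4: a=2 ⇒ p=493, q=24
…
i=6: a=3 ⇒ p=2650, q=129
i=7: a=20 ⇒ p=53719, q=2615
…
i=10: a=2 ⇒ p=598859, q=29152
…
i=12: a=1 ⇒ p=3810680, q=185501
i=13: a=1 ⇒ p=7022501, q=341850
fundamental: x₁=7022501, y₁=341850  (since 49315520295001 − 422·116861422500 = 1)
n=2: (7022501,341850)∘(7022501,341850) = (7022501·7022501+422·341850·341850, 7022501·341850+341850·7022501) = (98631040590001,4801283933700)
n=3: (98631040590001,4801283933700)∘(7022501,341850) = (7022501·98631040590001+422·341850·4801283933700, 7022501·4801283933700+341850·98631040590001) = (1385273162348638202501,67434042451384025550)
n=4: (1385273162348638202501,67434042451384025550)∘(7022501,341850) = (7022501·1385273162348638202501+422·341850·67434042451384025550, 7022501·67434042451384025550+341850·1385273162348638202501) = (19456164335732849620362360001,947111261097768740333867400)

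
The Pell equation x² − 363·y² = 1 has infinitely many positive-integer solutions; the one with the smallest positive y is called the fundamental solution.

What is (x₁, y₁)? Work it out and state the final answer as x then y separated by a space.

d=363: √d = [19; 19,38] (ℓ=2, even), read p_1/q_1
k=0  a_k=19  p_k/q_k = 19/1
k=1  a_k=19  p_k/q_k = 362/19
fundamental: x₁=362, y₁=19  (since 131044 − 363·361 = 1)

362 19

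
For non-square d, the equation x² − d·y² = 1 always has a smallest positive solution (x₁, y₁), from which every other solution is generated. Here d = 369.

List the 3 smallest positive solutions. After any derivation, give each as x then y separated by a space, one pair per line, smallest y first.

√369 → a₀=19, period (4,1,3,2,7,4,7,2,3,1,4,38); ℓ=12 even so k=11
k=0  a_k=19  p_k/q_k = 19/1
…
k=2  a_k=1  p_k/q_k = 96/5
…
k=4  a_k=2  p_k/q_k = 826/43
k=5  a_k=7  p_k/q_k = 6147/320
k=6  a_k=4  p_k/q_k = 25414/1323
k=7  a_k=7  p_k/q_k = 184045/9581
…
k=9  a_k=3  p_k/q_k = 1364557/71036
k=10  a_k=1  p_k/q_k = 1758061/91521
k=11  a_k=4  p_k/q_k = 8396801/437120
fundamental: x₁=8396801, y₁=437120  (since 70506267033601 − 369·191073894400 = 1)
k=2:  x_2 = 8396801·8396801+369·437120·437120 = 141012534067201,  y_2 = 8396801·437120+437120·8396801 = 7340819306240
k=3:  x_3 = 8396801·141012534067201+369·437120·7340819306240 = 2368108374136006451201,  y_3 = 8396801·7340819306240+437120·141012534067201 = 123278797782910239360

8396801 437120
141012534067201 7340819306240
2368108374136006451201 123278797782910239360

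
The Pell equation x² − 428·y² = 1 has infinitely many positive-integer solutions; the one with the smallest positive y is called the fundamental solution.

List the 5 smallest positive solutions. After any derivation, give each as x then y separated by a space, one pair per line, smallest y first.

√428 = [20; 1,2,4,1,5,10,5,1,4,2,1,40, …], period ℓ=12 (even) → k=11
a_0=20:  p_0=20·1+0=20,  q_0=20·0+1=1
a_1=1:  p_1=1·20+1=21,  q_1=1·1+0=1
a_2=2:  p_2=2·21+20=62,  q_2=2·1+1=3
a_3=4:  p_3=4·62+21=269,  q_3=4·3+1=13
a_4=1:  p_4=1·269+62=331,  q_4=1·13+3=16
a_5=5:  p_5=5·331+269=1924,  q_5=5·16+13=93
a_6=10:  p_6=10·1924+331=19571,  q_6=10·93+16=946
a_7=5:  p_7=5·19571+1924=99779,  q_7=5·946+93=4823
a_8=1:  p_8=1·99779+19571=119350,  q_8=1·4823+946=5769
a_9=4:  p_9=4·119350+99779=577179,  q_9=4·5769+4823=27899
a_10=2:  p_10=2·577179+119350=1273708,  q_10=2·27899+5769=61567
a_11=1:  p_11=1·1273708+577179=1850887,  q_11=1·61567+27899=89466
(x₁, y₁) = (1850887, 89466);  1850887² − 428·89466² = 1 ✓
k=2:  x_2 = 1850887·1850887+428·89466·89466 = 6851565373537,  y_2 = 1850887·89466+89466·1850887 = 331182912684
k=3:  x_3 = 1850887·6851565373537+428·89466·331182912684 = 25362946559057703751,  y_3 = 1850887·331182912684+89466·6851565373537 = 1225964295417811950
k=4:  x_4 = 1850887·25362946559057703751+428·89466·1225964295417811950 = 93887896135702420679780737,  y_4 = 1850887·1225964295417811950+89466·25362946559057703751 = 4538242753705644230486616
k=5:  x_5 = 1850887·93887896135702420679780737+428·89466·4538242753705644230486616 = 347551772829818329662915600223687,  y_5 = 1850887·4538242753705644230486616+89466·93887896135702420679780737 = 16799549031354731501369944644834

1850887 89466
6851565373537 331182912684
25362946559057703751 1225964295417811950
93887896135702420679780737 4538242753705644230486616
347551772829818329662915600223687 16799549031354731501369944644834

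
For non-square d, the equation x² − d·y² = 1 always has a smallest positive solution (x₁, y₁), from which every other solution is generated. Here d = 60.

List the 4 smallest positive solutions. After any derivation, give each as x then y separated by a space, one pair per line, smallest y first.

d=60: √d = [7; 1,2,1,14] (ℓ=4, even), read p_3/q_3
k=0  a_k=7  p_k/q_k = 7/1
k=1  a_k=1  p_k/q_k = 8/1
k=2  a_k=2  p_k/q_k = 23/3
k=3  a_k=1  p_k/q_k = 31/4
fundamental: x₁=31, y₁=4  (since 961 − 60·16 = 1)
k=2:  x_2 = 31·31+60·4·4 = 1921,  y_2 = 31·4+4·31 = 248
k=3:  x_3 = 31·1921+60·4·248 = 119071,  y_3 = 31·248+4·1921 = 15372
k=4:  x_4 = 31·119071+60·4·15372 = 7380481,  y_4 = 31·15372+4·119071 = 952816

31 4
1921 248
119071 15372
7380481 952816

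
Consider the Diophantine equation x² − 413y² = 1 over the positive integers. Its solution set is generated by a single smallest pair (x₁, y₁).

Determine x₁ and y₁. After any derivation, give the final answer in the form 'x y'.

√413 = [20; 3,9,1,4,1,9,3,40, …], period ℓ=8 (even) → k=7
a_0=20:  p_0=20·1+0=20,  q_0=20·0+1=1
a_1=3:  p_1=3·20+1=61,  q_1=3·1+0=3
a_2=9:  p_2=9·61+20=569,  q_2=9·3+1=28
a_3=1:  p_3=1·569+61=630,  q_3=1·28+3=31
…
a_5=1:  p_5=1·3089+630=3719,  q_5=1·152+31=183
a_6=9:  p_6=9·3719+3089=36560,  q_6=9·183+152=1799
a_7=3:  p_7=3·36560+3719=113399,  q_7=3·1799+183=5580
(x₁, y₁) = (113399, 5580);  113399² − 413·5580² = 1 ✓

113399 5580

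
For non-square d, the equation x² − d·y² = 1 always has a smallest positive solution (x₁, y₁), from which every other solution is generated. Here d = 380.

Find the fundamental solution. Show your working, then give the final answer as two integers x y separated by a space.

39 2

√380 → a₀=19, period (2,38); ℓ=2 even so k=1
step 0: (19, 1)  from 19·(1,0) + (0,1)
step 1: (39, 2)  from 2·(19,1) + (1,0)
fundamental: x₁=39, y₁=2  (since 1521 − 380·4 = 1)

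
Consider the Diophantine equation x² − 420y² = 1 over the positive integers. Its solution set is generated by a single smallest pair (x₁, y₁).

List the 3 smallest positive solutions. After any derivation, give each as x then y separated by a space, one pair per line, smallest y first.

√420 → a₀=20, period (2,40); ℓ=2 even so k=1
k=0  a_k=20  p_k/q_k = 20/1
k=1  a_k=2  p_k/q_k = 41/2
→ (41, 2).  Check: 41²=1681, 420·2²=1680, difference 1.
k=2:  x_2 = 41·41+420·2·2 = 3361,  y_2 = 41·2+2·41 = 164
k=3:  x_3 = 41·3361+420·2·164 = 275561,  y_3 = 41·164+2·3361 = 13446

41 2
3361 164
275561 13446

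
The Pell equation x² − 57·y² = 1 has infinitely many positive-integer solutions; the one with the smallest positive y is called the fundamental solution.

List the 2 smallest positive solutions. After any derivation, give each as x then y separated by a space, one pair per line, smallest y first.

[7; 1,1,4,1,1,14] for √57; ℓ=6 ⇒ convergent index 5
a_0=7:  p_0=7·1+0=7,  q_0=7·0+1=1
…
a_4=1:  p_4=1·68+15=83,  q_4=1·9+2=11
a_5=1:  p_5=1·83+68=151,  q_5=1·11+9=20
→ (151, 20).  Check: 151²=22801, 57·20²=22800, difference 1.
n=2: (151,20)∘(151,20) = (151·151+57·20·20, 151·20+20·151) = (45601,6040)

151 20
45601 6040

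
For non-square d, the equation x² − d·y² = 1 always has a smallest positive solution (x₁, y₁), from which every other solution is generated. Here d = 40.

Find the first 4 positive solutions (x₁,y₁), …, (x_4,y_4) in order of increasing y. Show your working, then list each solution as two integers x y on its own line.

19 3
721 114
27379 4329
1039681 164388

d=40: √d = [6; 3,12] (ℓ=2, even), read p_1/q_1
i=0: a=6 ⇒ p=6, q=1
i=1: a=3 ⇒ p=19, q=3
fundamental: x₁=19, y₁=3  (since 361 − 40·9 = 1)
(19+3√40)^2 = 721 + 114√40
(19+3√40)^3 = 27379 + 4329√40
(19+3√40)^4 = 1039681 + 164388√40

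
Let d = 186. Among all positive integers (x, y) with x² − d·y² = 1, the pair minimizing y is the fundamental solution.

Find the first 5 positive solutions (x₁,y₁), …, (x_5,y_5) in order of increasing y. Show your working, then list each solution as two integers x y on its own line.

7501 550
112530001 8251100
1688175067501 123783001650
25326002250120001 1856992582502200
379940684068125187501 27858602598915002750

√186 = [13; 1,1,1,3,4,3,1,1,1,26, …], period ℓ=10 (even) → k=9
k=0  a_k=13  p_k/q_k = 13/1
…
k=5  a_k=4  p_k/q_k = 641/47
k=6  a_k=3  p_k/q_k = 2073/152
…
k=8  a_k=1  p_k/q_k = 4787/351
k=9  a_k=1  p_k/q_k = 7501/550
→ (7501, 550).  Check: 7501²=56265001, 186·550²=56265000, difference 1.
k=2:  x_2 = 7501·7501+186·550·550 = 112530001,  y_2 = 7501·550+550·7501 = 8251100
k=3:  x_3 = 7501·112530001+186·550·8251100 = 1688175067501,  y_3 = 7501·8251100+550·112530001 = 123783001650
k=4:  x_4 = 7501·1688175067501+186·550·123783001650 = 25326002250120001,  y_4 = 7501·123783001650+550·1688175067501 = 1856992582502200
k=5:  x_5 = 7501·25326002250120001+186·550·1856992582502200 = 379940684068125187501,  y_5 = 7501·1856992582502200+550·25326002250120001 = 27858602598915002750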